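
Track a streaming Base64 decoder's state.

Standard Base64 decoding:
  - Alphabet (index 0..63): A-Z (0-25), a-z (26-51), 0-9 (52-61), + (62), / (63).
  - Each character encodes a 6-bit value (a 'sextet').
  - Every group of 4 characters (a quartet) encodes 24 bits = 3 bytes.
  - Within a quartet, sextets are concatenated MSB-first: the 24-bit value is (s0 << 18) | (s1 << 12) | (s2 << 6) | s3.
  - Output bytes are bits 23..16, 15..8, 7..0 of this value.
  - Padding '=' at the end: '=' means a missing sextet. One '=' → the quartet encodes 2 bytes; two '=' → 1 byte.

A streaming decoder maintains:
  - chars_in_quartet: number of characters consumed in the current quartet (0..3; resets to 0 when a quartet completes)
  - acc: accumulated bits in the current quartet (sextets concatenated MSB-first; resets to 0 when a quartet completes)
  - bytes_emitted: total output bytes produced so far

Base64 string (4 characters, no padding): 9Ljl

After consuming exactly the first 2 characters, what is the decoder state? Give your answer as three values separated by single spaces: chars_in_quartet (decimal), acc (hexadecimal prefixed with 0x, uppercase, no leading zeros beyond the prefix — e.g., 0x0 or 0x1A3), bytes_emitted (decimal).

After char 0 ('9'=61): chars_in_quartet=1 acc=0x3D bytes_emitted=0
After char 1 ('L'=11): chars_in_quartet=2 acc=0xF4B bytes_emitted=0

Answer: 2 0xF4B 0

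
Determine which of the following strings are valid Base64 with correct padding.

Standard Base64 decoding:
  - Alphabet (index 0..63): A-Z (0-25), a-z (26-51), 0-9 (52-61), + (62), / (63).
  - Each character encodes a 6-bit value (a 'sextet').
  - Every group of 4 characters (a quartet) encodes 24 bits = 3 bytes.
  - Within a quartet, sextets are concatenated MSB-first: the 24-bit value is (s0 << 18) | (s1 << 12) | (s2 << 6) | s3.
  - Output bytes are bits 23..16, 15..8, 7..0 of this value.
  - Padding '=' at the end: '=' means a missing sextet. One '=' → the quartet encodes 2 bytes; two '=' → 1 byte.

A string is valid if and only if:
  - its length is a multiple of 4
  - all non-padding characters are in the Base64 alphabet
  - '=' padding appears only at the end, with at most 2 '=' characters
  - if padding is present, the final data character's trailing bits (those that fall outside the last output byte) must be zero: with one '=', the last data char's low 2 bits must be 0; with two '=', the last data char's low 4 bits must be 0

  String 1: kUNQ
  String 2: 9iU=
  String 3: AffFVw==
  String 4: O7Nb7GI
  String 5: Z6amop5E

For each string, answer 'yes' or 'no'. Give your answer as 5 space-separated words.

String 1: 'kUNQ' → valid
String 2: '9iU=' → valid
String 3: 'AffFVw==' → valid
String 4: 'O7Nb7GI' → invalid (len=7 not mult of 4)
String 5: 'Z6amop5E' → valid

Answer: yes yes yes no yes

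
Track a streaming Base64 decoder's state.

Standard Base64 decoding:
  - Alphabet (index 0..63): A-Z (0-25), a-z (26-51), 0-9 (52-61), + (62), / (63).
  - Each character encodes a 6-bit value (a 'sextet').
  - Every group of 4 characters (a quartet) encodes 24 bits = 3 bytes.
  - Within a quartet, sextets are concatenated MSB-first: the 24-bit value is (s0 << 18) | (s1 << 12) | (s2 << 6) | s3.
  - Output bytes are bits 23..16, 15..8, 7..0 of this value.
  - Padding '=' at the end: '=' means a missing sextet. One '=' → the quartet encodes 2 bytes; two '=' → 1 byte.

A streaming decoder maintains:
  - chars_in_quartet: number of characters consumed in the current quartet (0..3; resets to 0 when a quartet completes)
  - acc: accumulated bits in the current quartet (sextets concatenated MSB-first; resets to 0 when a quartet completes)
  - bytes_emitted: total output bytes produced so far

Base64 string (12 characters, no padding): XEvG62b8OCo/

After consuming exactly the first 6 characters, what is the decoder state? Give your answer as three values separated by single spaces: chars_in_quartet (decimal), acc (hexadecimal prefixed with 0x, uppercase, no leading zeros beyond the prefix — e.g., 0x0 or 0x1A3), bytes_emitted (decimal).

After char 0 ('X'=23): chars_in_quartet=1 acc=0x17 bytes_emitted=0
After char 1 ('E'=4): chars_in_quartet=2 acc=0x5C4 bytes_emitted=0
After char 2 ('v'=47): chars_in_quartet=3 acc=0x1712F bytes_emitted=0
After char 3 ('G'=6): chars_in_quartet=4 acc=0x5C4BC6 -> emit 5C 4B C6, reset; bytes_emitted=3
After char 4 ('6'=58): chars_in_quartet=1 acc=0x3A bytes_emitted=3
After char 5 ('2'=54): chars_in_quartet=2 acc=0xEB6 bytes_emitted=3

Answer: 2 0xEB6 3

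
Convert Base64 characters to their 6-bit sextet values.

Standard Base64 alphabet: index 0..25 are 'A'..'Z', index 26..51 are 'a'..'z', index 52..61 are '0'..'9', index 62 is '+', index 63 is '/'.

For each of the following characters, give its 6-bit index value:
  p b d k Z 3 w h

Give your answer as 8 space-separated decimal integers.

'p': a..z range, 26 + ord('p') − ord('a') = 41
'b': a..z range, 26 + ord('b') − ord('a') = 27
'd': a..z range, 26 + ord('d') − ord('a') = 29
'k': a..z range, 26 + ord('k') − ord('a') = 36
'Z': A..Z range, ord('Z') − ord('A') = 25
'3': 0..9 range, 52 + ord('3') − ord('0') = 55
'w': a..z range, 26 + ord('w') − ord('a') = 48
'h': a..z range, 26 + ord('h') − ord('a') = 33

Answer: 41 27 29 36 25 55 48 33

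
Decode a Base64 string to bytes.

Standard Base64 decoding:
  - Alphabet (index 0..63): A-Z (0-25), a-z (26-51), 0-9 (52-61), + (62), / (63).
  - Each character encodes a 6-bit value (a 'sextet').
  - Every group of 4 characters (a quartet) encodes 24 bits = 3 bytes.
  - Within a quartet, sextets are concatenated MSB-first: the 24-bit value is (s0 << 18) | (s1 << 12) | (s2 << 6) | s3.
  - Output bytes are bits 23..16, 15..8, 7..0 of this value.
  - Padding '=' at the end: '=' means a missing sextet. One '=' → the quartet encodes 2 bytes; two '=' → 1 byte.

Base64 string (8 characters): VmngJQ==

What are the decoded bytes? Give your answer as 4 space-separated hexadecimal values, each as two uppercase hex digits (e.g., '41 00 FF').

Answer: 56 69 E0 25

Derivation:
After char 0 ('V'=21): chars_in_quartet=1 acc=0x15 bytes_emitted=0
After char 1 ('m'=38): chars_in_quartet=2 acc=0x566 bytes_emitted=0
After char 2 ('n'=39): chars_in_quartet=3 acc=0x159A7 bytes_emitted=0
After char 3 ('g'=32): chars_in_quartet=4 acc=0x5669E0 -> emit 56 69 E0, reset; bytes_emitted=3
After char 4 ('J'=9): chars_in_quartet=1 acc=0x9 bytes_emitted=3
After char 5 ('Q'=16): chars_in_quartet=2 acc=0x250 bytes_emitted=3
Padding '==': partial quartet acc=0x250 -> emit 25; bytes_emitted=4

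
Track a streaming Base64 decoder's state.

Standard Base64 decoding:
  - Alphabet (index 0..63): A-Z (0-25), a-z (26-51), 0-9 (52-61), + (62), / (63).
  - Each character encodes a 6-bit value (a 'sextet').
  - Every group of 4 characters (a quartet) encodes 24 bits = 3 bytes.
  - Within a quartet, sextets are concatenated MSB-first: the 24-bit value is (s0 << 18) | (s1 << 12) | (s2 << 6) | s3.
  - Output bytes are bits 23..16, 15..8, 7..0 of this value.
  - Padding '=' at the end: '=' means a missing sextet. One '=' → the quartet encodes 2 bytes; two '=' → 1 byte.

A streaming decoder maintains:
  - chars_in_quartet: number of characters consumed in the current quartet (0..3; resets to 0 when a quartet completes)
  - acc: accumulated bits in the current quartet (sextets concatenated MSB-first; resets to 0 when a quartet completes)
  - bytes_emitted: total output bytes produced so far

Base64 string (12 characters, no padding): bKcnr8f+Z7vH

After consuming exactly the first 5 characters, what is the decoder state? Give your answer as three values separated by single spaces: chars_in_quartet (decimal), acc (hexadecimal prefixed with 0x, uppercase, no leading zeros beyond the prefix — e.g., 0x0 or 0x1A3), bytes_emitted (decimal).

Answer: 1 0x2B 3

Derivation:
After char 0 ('b'=27): chars_in_quartet=1 acc=0x1B bytes_emitted=0
After char 1 ('K'=10): chars_in_quartet=2 acc=0x6CA bytes_emitted=0
After char 2 ('c'=28): chars_in_quartet=3 acc=0x1B29C bytes_emitted=0
After char 3 ('n'=39): chars_in_quartet=4 acc=0x6CA727 -> emit 6C A7 27, reset; bytes_emitted=3
After char 4 ('r'=43): chars_in_quartet=1 acc=0x2B bytes_emitted=3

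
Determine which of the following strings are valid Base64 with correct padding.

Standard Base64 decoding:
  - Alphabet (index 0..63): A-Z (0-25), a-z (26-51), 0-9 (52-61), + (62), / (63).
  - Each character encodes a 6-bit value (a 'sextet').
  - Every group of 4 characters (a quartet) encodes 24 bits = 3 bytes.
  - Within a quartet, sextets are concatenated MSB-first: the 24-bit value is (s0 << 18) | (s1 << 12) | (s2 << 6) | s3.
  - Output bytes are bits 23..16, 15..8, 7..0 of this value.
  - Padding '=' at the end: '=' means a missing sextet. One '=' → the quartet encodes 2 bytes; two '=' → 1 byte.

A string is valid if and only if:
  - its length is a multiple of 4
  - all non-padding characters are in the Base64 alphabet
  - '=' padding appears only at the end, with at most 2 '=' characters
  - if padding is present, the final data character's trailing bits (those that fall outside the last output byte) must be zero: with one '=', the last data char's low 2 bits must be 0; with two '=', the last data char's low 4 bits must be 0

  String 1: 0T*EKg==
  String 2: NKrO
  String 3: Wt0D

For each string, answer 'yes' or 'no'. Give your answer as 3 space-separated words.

String 1: '0T*EKg==' → invalid (bad char(s): ['*'])
String 2: 'NKrO' → valid
String 3: 'Wt0D' → valid

Answer: no yes yes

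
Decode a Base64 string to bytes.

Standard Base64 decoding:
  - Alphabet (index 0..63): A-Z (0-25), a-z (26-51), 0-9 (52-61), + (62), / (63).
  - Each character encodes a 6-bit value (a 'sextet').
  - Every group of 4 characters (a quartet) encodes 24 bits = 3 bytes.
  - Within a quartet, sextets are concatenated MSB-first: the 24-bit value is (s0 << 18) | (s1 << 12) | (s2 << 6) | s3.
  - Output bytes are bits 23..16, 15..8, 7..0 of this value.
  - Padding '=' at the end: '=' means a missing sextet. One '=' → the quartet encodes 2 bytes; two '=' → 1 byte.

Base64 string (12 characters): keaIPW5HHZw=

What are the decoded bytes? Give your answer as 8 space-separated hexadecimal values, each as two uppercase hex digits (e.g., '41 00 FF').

Answer: 91 E6 88 3D 6E 47 1D 9C

Derivation:
After char 0 ('k'=36): chars_in_quartet=1 acc=0x24 bytes_emitted=0
After char 1 ('e'=30): chars_in_quartet=2 acc=0x91E bytes_emitted=0
After char 2 ('a'=26): chars_in_quartet=3 acc=0x2479A bytes_emitted=0
After char 3 ('I'=8): chars_in_quartet=4 acc=0x91E688 -> emit 91 E6 88, reset; bytes_emitted=3
After char 4 ('P'=15): chars_in_quartet=1 acc=0xF bytes_emitted=3
After char 5 ('W'=22): chars_in_quartet=2 acc=0x3D6 bytes_emitted=3
After char 6 ('5'=57): chars_in_quartet=3 acc=0xF5B9 bytes_emitted=3
After char 7 ('H'=7): chars_in_quartet=4 acc=0x3D6E47 -> emit 3D 6E 47, reset; bytes_emitted=6
After char 8 ('H'=7): chars_in_quartet=1 acc=0x7 bytes_emitted=6
After char 9 ('Z'=25): chars_in_quartet=2 acc=0x1D9 bytes_emitted=6
After char 10 ('w'=48): chars_in_quartet=3 acc=0x7670 bytes_emitted=6
Padding '=': partial quartet acc=0x7670 -> emit 1D 9C; bytes_emitted=8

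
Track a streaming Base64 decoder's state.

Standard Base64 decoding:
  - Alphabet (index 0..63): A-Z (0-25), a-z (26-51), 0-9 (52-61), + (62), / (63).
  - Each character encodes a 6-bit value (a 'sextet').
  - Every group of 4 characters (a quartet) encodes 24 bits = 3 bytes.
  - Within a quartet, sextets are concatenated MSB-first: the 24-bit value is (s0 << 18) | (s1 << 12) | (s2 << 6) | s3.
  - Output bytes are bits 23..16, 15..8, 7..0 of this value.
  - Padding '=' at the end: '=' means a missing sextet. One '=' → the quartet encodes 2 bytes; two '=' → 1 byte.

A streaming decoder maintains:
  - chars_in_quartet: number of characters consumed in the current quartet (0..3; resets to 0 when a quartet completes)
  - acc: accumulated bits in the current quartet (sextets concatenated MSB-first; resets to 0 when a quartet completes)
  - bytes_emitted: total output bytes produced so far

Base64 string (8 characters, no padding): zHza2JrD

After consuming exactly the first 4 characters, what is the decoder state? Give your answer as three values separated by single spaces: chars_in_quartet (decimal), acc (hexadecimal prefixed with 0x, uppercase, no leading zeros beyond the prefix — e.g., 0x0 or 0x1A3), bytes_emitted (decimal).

After char 0 ('z'=51): chars_in_quartet=1 acc=0x33 bytes_emitted=0
After char 1 ('H'=7): chars_in_quartet=2 acc=0xCC7 bytes_emitted=0
After char 2 ('z'=51): chars_in_quartet=3 acc=0x331F3 bytes_emitted=0
After char 3 ('a'=26): chars_in_quartet=4 acc=0xCC7CDA -> emit CC 7C DA, reset; bytes_emitted=3

Answer: 0 0x0 3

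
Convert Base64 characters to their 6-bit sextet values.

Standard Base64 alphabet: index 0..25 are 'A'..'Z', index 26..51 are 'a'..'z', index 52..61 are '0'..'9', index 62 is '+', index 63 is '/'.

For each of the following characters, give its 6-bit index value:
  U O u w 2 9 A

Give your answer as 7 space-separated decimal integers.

Answer: 20 14 46 48 54 61 0

Derivation:
'U': A..Z range, ord('U') − ord('A') = 20
'O': A..Z range, ord('O') − ord('A') = 14
'u': a..z range, 26 + ord('u') − ord('a') = 46
'w': a..z range, 26 + ord('w') − ord('a') = 48
'2': 0..9 range, 52 + ord('2') − ord('0') = 54
'9': 0..9 range, 52 + ord('9') − ord('0') = 61
'A': A..Z range, ord('A') − ord('A') = 0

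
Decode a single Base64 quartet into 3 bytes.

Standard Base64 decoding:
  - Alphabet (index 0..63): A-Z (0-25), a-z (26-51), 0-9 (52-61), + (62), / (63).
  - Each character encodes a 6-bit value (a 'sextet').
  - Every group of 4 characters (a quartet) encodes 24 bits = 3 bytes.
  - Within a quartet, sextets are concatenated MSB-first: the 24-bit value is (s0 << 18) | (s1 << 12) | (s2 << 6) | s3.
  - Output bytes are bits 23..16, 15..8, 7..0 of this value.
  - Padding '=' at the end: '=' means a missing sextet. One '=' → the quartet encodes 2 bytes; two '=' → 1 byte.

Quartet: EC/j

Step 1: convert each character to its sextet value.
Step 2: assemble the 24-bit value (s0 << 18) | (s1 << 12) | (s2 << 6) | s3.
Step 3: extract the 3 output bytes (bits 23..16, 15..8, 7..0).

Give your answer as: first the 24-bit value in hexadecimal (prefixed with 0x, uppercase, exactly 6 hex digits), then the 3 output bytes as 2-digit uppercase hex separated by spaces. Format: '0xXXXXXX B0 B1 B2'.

Sextets: E=4, C=2, /=63, j=35
24-bit: (4<<18) | (2<<12) | (63<<6) | 35
      = 0x100000 | 0x002000 | 0x000FC0 | 0x000023
      = 0x102FE3
Bytes: (v>>16)&0xFF=10, (v>>8)&0xFF=2F, v&0xFF=E3

Answer: 0x102FE3 10 2F E3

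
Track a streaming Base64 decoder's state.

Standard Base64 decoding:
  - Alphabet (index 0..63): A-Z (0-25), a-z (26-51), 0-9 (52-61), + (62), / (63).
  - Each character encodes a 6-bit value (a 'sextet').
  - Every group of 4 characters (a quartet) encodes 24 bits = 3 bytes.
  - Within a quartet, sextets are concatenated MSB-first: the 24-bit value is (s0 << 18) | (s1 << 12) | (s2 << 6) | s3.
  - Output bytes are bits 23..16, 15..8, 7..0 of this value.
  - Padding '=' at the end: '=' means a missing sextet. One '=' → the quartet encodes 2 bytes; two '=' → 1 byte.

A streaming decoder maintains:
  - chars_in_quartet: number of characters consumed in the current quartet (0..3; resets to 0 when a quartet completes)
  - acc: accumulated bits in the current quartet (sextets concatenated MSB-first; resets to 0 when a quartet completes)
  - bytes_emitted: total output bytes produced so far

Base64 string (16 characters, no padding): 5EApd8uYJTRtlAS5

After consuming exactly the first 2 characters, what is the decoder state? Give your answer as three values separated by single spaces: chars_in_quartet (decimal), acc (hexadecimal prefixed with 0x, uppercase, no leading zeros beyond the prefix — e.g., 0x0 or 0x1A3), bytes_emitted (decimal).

After char 0 ('5'=57): chars_in_quartet=1 acc=0x39 bytes_emitted=0
After char 1 ('E'=4): chars_in_quartet=2 acc=0xE44 bytes_emitted=0

Answer: 2 0xE44 0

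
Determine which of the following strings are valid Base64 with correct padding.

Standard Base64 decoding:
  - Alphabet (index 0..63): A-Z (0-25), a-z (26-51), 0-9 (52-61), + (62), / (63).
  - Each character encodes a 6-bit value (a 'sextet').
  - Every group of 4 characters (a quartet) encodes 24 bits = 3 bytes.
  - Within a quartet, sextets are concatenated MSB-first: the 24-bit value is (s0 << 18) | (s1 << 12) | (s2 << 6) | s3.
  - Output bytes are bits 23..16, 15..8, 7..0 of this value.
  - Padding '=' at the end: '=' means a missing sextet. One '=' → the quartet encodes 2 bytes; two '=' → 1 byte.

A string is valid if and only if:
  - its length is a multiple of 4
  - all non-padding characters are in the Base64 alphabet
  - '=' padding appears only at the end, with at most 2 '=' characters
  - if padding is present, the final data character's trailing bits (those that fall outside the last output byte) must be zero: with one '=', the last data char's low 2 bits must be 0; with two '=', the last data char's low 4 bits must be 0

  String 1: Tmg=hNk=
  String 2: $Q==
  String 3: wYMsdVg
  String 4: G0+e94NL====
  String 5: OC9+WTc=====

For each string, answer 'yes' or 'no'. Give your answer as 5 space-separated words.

String 1: 'Tmg=hNk=' → invalid (bad char(s): ['=']; '=' in middle)
String 2: '$Q==' → invalid (bad char(s): ['$'])
String 3: 'wYMsdVg' → invalid (len=7 not mult of 4)
String 4: 'G0+e94NL====' → invalid (4 pad chars (max 2))
String 5: 'OC9+WTc=====' → invalid (5 pad chars (max 2))

Answer: no no no no no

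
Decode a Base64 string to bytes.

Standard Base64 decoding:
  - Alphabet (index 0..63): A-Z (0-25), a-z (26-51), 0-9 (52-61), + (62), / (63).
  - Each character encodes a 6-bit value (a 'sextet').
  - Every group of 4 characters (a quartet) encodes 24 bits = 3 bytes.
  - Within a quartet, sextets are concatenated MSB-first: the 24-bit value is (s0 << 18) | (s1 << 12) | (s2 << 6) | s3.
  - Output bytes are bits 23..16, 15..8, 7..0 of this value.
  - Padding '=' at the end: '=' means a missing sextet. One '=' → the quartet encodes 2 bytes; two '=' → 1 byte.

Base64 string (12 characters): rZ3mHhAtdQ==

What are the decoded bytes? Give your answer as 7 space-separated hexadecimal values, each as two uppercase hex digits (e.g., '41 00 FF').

Answer: AD 9D E6 1E 10 2D 75

Derivation:
After char 0 ('r'=43): chars_in_quartet=1 acc=0x2B bytes_emitted=0
After char 1 ('Z'=25): chars_in_quartet=2 acc=0xAD9 bytes_emitted=0
After char 2 ('3'=55): chars_in_quartet=3 acc=0x2B677 bytes_emitted=0
After char 3 ('m'=38): chars_in_quartet=4 acc=0xAD9DE6 -> emit AD 9D E6, reset; bytes_emitted=3
After char 4 ('H'=7): chars_in_quartet=1 acc=0x7 bytes_emitted=3
After char 5 ('h'=33): chars_in_quartet=2 acc=0x1E1 bytes_emitted=3
After char 6 ('A'=0): chars_in_quartet=3 acc=0x7840 bytes_emitted=3
After char 7 ('t'=45): chars_in_quartet=4 acc=0x1E102D -> emit 1E 10 2D, reset; bytes_emitted=6
After char 8 ('d'=29): chars_in_quartet=1 acc=0x1D bytes_emitted=6
After char 9 ('Q'=16): chars_in_quartet=2 acc=0x750 bytes_emitted=6
Padding '==': partial quartet acc=0x750 -> emit 75; bytes_emitted=7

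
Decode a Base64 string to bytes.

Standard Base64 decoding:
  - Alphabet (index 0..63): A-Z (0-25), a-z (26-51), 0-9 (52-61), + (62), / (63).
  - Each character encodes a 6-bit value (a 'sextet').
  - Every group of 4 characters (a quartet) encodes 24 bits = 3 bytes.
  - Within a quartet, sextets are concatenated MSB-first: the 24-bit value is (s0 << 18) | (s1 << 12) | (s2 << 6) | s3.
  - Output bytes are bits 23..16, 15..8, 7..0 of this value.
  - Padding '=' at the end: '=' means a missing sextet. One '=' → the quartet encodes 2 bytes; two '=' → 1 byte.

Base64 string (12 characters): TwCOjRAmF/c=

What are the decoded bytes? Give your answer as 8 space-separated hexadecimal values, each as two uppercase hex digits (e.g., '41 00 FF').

Answer: 4F 00 8E 8D 10 26 17 F7

Derivation:
After char 0 ('T'=19): chars_in_quartet=1 acc=0x13 bytes_emitted=0
After char 1 ('w'=48): chars_in_quartet=2 acc=0x4F0 bytes_emitted=0
After char 2 ('C'=2): chars_in_quartet=3 acc=0x13C02 bytes_emitted=0
After char 3 ('O'=14): chars_in_quartet=4 acc=0x4F008E -> emit 4F 00 8E, reset; bytes_emitted=3
After char 4 ('j'=35): chars_in_quartet=1 acc=0x23 bytes_emitted=3
After char 5 ('R'=17): chars_in_quartet=2 acc=0x8D1 bytes_emitted=3
After char 6 ('A'=0): chars_in_quartet=3 acc=0x23440 bytes_emitted=3
After char 7 ('m'=38): chars_in_quartet=4 acc=0x8D1026 -> emit 8D 10 26, reset; bytes_emitted=6
After char 8 ('F'=5): chars_in_quartet=1 acc=0x5 bytes_emitted=6
After char 9 ('/'=63): chars_in_quartet=2 acc=0x17F bytes_emitted=6
After char 10 ('c'=28): chars_in_quartet=3 acc=0x5FDC bytes_emitted=6
Padding '=': partial quartet acc=0x5FDC -> emit 17 F7; bytes_emitted=8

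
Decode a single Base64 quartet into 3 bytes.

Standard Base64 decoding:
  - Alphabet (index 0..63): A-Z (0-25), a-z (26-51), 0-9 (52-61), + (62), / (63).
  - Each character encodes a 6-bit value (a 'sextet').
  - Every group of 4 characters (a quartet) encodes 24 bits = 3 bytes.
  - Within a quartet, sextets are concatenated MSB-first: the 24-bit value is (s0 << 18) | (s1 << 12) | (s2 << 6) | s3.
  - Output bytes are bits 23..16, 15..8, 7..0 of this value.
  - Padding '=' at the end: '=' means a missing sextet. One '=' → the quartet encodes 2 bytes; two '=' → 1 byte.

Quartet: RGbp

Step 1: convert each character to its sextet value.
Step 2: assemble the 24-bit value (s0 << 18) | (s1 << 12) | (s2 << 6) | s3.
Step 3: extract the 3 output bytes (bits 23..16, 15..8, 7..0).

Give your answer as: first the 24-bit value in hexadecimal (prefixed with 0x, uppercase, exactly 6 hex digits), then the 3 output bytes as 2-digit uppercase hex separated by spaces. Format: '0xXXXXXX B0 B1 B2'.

Sextets: R=17, G=6, b=27, p=41
24-bit: (17<<18) | (6<<12) | (27<<6) | 41
      = 0x440000 | 0x006000 | 0x0006C0 | 0x000029
      = 0x4466E9
Bytes: (v>>16)&0xFF=44, (v>>8)&0xFF=66, v&0xFF=E9

Answer: 0x4466E9 44 66 E9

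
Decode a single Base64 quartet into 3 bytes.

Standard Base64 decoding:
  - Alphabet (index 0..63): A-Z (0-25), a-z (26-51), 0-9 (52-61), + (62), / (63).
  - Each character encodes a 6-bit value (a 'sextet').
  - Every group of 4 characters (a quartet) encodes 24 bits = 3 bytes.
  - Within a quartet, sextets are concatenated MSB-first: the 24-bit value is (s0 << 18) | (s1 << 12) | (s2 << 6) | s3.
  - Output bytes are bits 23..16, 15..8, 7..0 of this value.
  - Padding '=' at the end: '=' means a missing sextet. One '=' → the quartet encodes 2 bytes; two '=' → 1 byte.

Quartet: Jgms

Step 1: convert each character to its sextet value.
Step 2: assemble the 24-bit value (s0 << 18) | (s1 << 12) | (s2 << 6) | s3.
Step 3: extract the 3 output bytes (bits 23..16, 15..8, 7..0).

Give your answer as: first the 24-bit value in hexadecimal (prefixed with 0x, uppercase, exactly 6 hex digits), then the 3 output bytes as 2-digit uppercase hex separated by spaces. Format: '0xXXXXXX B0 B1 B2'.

Sextets: J=9, g=32, m=38, s=44
24-bit: (9<<18) | (32<<12) | (38<<6) | 44
      = 0x240000 | 0x020000 | 0x000980 | 0x00002C
      = 0x2609AC
Bytes: (v>>16)&0xFF=26, (v>>8)&0xFF=09, v&0xFF=AC

Answer: 0x2609AC 26 09 AC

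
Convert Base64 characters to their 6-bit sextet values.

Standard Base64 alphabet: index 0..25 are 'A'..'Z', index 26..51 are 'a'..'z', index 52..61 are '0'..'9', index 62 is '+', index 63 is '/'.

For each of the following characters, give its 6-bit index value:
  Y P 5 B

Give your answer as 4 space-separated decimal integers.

'Y': A..Z range, ord('Y') − ord('A') = 24
'P': A..Z range, ord('P') − ord('A') = 15
'5': 0..9 range, 52 + ord('5') − ord('0') = 57
'B': A..Z range, ord('B') − ord('A') = 1

Answer: 24 15 57 1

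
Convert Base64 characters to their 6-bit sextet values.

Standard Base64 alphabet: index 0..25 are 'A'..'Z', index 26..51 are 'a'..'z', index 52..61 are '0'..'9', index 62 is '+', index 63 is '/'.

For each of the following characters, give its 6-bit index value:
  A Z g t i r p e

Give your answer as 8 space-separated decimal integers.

'A': A..Z range, ord('A') − ord('A') = 0
'Z': A..Z range, ord('Z') − ord('A') = 25
'g': a..z range, 26 + ord('g') − ord('a') = 32
't': a..z range, 26 + ord('t') − ord('a') = 45
'i': a..z range, 26 + ord('i') − ord('a') = 34
'r': a..z range, 26 + ord('r') − ord('a') = 43
'p': a..z range, 26 + ord('p') − ord('a') = 41
'e': a..z range, 26 + ord('e') − ord('a') = 30

Answer: 0 25 32 45 34 43 41 30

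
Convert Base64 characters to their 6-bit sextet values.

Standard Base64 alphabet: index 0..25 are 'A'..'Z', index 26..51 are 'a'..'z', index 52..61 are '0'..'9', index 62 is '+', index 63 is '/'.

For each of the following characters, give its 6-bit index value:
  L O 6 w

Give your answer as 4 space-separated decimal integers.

Answer: 11 14 58 48

Derivation:
'L': A..Z range, ord('L') − ord('A') = 11
'O': A..Z range, ord('O') − ord('A') = 14
'6': 0..9 range, 52 + ord('6') − ord('0') = 58
'w': a..z range, 26 + ord('w') − ord('a') = 48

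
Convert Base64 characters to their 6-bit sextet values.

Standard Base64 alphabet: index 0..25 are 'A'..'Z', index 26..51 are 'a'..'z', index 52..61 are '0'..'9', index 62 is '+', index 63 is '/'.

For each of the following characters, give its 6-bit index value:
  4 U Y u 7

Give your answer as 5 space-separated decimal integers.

'4': 0..9 range, 52 + ord('4') − ord('0') = 56
'U': A..Z range, ord('U') − ord('A') = 20
'Y': A..Z range, ord('Y') − ord('A') = 24
'u': a..z range, 26 + ord('u') − ord('a') = 46
'7': 0..9 range, 52 + ord('7') − ord('0') = 59

Answer: 56 20 24 46 59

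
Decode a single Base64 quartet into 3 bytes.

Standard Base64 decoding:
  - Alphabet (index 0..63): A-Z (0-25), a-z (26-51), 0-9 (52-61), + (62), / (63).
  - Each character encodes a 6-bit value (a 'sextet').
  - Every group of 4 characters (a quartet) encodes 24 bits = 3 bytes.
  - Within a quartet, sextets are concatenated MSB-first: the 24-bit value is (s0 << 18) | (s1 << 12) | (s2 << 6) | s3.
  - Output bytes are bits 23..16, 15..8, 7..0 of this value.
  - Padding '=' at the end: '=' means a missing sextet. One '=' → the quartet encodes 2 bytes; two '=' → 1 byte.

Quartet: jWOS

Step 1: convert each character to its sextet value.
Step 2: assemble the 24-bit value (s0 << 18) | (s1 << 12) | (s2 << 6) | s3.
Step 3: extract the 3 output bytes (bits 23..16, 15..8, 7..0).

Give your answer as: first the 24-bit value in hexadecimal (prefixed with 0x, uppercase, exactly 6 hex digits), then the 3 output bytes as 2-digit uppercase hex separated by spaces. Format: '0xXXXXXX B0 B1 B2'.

Answer: 0x8D6392 8D 63 92

Derivation:
Sextets: j=35, W=22, O=14, S=18
24-bit: (35<<18) | (22<<12) | (14<<6) | 18
      = 0x8C0000 | 0x016000 | 0x000380 | 0x000012
      = 0x8D6392
Bytes: (v>>16)&0xFF=8D, (v>>8)&0xFF=63, v&0xFF=92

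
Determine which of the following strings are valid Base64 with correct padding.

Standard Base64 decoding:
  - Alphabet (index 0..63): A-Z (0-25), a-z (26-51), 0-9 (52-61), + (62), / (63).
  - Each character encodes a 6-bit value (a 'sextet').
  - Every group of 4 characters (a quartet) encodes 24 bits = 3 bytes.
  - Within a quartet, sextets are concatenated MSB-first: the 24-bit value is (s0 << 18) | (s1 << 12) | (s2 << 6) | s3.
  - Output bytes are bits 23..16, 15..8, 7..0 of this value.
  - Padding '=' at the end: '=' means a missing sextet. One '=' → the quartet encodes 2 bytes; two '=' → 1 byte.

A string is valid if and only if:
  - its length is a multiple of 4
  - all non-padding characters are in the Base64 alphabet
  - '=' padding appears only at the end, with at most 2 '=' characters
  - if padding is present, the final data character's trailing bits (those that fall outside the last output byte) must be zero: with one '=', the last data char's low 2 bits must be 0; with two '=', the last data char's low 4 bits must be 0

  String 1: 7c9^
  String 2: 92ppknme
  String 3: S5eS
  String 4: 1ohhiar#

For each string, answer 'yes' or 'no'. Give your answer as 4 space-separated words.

Answer: no yes yes no

Derivation:
String 1: '7c9^' → invalid (bad char(s): ['^'])
String 2: '92ppknme' → valid
String 3: 'S5eS' → valid
String 4: '1ohhiar#' → invalid (bad char(s): ['#'])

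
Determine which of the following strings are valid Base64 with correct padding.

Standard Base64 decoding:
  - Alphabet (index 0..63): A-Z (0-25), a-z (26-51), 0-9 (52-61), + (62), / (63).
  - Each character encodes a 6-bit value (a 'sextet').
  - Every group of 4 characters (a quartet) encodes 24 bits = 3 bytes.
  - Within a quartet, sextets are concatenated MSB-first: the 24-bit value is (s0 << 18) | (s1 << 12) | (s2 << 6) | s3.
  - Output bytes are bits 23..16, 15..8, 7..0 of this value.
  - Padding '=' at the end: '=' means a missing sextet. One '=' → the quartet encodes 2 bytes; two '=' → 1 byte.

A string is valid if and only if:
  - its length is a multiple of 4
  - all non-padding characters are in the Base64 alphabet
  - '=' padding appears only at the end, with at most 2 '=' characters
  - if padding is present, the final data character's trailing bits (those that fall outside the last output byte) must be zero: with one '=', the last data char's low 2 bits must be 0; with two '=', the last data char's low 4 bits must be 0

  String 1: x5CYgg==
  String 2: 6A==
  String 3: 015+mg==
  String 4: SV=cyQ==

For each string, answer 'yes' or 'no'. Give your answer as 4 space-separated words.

Answer: yes yes yes no

Derivation:
String 1: 'x5CYgg==' → valid
String 2: '6A==' → valid
String 3: '015+mg==' → valid
String 4: 'SV=cyQ==' → invalid (bad char(s): ['=']; '=' in middle)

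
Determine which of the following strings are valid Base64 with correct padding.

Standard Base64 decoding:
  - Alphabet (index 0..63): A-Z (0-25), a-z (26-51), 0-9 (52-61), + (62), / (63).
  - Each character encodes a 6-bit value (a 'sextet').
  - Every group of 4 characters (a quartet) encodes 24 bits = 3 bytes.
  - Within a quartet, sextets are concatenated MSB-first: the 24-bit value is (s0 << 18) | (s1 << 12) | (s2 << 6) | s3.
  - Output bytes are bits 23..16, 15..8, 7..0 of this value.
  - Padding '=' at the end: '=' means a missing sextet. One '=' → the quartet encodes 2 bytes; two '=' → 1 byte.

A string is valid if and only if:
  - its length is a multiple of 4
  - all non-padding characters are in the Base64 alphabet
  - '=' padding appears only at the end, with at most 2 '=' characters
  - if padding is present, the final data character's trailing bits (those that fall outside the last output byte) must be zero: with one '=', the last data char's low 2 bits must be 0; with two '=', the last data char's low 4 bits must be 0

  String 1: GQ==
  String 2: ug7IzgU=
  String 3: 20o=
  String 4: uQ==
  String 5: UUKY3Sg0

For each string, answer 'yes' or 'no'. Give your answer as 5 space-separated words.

String 1: 'GQ==' → valid
String 2: 'ug7IzgU=' → valid
String 3: '20o=' → valid
String 4: 'uQ==' → valid
String 5: 'UUKY3Sg0' → valid

Answer: yes yes yes yes yes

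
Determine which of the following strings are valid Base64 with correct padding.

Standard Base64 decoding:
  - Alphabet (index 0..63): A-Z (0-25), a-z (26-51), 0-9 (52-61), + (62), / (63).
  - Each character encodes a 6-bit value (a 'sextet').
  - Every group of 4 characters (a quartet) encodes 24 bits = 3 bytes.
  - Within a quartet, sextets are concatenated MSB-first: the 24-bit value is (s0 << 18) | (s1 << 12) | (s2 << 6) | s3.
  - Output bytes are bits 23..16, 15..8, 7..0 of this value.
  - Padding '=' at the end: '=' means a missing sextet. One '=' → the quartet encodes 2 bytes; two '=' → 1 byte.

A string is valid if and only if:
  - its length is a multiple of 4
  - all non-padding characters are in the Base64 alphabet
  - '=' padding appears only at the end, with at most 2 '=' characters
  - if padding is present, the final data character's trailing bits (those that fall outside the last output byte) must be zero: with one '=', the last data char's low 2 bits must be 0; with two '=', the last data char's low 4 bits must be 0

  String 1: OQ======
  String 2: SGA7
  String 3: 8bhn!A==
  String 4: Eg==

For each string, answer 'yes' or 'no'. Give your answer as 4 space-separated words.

Answer: no yes no yes

Derivation:
String 1: 'OQ======' → invalid (6 pad chars (max 2))
String 2: 'SGA7' → valid
String 3: '8bhn!A==' → invalid (bad char(s): ['!'])
String 4: 'Eg==' → valid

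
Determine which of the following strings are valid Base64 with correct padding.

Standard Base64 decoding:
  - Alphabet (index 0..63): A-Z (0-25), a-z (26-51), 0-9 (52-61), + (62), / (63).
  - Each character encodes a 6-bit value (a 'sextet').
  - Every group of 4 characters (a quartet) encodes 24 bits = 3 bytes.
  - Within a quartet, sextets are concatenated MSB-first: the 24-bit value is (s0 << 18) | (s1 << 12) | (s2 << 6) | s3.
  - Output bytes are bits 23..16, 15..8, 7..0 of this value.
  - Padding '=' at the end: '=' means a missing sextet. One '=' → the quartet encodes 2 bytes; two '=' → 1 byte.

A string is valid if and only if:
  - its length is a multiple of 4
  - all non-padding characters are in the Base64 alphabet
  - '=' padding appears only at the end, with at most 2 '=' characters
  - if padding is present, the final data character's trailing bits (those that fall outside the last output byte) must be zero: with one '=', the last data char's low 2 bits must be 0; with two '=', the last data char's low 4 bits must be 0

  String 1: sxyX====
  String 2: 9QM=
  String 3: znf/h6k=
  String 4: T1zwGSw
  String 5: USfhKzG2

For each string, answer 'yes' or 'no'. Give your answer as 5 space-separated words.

Answer: no yes yes no yes

Derivation:
String 1: 'sxyX====' → invalid (4 pad chars (max 2))
String 2: '9QM=' → valid
String 3: 'znf/h6k=' → valid
String 4: 'T1zwGSw' → invalid (len=7 not mult of 4)
String 5: 'USfhKzG2' → valid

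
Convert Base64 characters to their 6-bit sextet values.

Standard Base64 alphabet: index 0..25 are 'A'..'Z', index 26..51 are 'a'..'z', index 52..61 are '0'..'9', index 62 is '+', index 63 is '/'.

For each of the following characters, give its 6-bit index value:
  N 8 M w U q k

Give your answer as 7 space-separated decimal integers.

'N': A..Z range, ord('N') − ord('A') = 13
'8': 0..9 range, 52 + ord('8') − ord('0') = 60
'M': A..Z range, ord('M') − ord('A') = 12
'w': a..z range, 26 + ord('w') − ord('a') = 48
'U': A..Z range, ord('U') − ord('A') = 20
'q': a..z range, 26 + ord('q') − ord('a') = 42
'k': a..z range, 26 + ord('k') − ord('a') = 36

Answer: 13 60 12 48 20 42 36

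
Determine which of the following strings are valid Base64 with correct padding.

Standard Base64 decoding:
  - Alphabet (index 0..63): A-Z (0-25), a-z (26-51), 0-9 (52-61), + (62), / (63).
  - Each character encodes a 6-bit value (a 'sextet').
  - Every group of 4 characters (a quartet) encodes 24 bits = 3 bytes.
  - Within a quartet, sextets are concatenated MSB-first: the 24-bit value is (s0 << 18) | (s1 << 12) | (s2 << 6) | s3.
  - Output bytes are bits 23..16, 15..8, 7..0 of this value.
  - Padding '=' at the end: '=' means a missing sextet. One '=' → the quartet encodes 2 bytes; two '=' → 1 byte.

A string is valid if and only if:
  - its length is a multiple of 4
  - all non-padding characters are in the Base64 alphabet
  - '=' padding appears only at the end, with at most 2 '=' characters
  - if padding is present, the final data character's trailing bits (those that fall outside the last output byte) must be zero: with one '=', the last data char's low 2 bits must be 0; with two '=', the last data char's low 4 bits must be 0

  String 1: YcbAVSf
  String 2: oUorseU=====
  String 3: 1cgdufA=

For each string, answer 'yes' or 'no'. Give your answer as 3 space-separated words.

Answer: no no yes

Derivation:
String 1: 'YcbAVSf' → invalid (len=7 not mult of 4)
String 2: 'oUorseU=====' → invalid (5 pad chars (max 2))
String 3: '1cgdufA=' → valid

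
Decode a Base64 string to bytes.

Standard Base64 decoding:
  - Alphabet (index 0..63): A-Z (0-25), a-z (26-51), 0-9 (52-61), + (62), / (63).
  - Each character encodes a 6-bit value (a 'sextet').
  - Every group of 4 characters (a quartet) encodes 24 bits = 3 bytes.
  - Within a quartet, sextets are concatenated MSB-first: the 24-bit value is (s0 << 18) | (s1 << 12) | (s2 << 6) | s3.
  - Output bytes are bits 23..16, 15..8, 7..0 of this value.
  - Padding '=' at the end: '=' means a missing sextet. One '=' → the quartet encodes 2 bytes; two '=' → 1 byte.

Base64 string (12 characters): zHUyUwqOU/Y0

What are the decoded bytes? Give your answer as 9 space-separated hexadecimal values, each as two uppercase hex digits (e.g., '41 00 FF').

After char 0 ('z'=51): chars_in_quartet=1 acc=0x33 bytes_emitted=0
After char 1 ('H'=7): chars_in_quartet=2 acc=0xCC7 bytes_emitted=0
After char 2 ('U'=20): chars_in_quartet=3 acc=0x331D4 bytes_emitted=0
After char 3 ('y'=50): chars_in_quartet=4 acc=0xCC7532 -> emit CC 75 32, reset; bytes_emitted=3
After char 4 ('U'=20): chars_in_quartet=1 acc=0x14 bytes_emitted=3
After char 5 ('w'=48): chars_in_quartet=2 acc=0x530 bytes_emitted=3
After char 6 ('q'=42): chars_in_quartet=3 acc=0x14C2A bytes_emitted=3
After char 7 ('O'=14): chars_in_quartet=4 acc=0x530A8E -> emit 53 0A 8E, reset; bytes_emitted=6
After char 8 ('U'=20): chars_in_quartet=1 acc=0x14 bytes_emitted=6
After char 9 ('/'=63): chars_in_quartet=2 acc=0x53F bytes_emitted=6
After char 10 ('Y'=24): chars_in_quartet=3 acc=0x14FD8 bytes_emitted=6
After char 11 ('0'=52): chars_in_quartet=4 acc=0x53F634 -> emit 53 F6 34, reset; bytes_emitted=9

Answer: CC 75 32 53 0A 8E 53 F6 34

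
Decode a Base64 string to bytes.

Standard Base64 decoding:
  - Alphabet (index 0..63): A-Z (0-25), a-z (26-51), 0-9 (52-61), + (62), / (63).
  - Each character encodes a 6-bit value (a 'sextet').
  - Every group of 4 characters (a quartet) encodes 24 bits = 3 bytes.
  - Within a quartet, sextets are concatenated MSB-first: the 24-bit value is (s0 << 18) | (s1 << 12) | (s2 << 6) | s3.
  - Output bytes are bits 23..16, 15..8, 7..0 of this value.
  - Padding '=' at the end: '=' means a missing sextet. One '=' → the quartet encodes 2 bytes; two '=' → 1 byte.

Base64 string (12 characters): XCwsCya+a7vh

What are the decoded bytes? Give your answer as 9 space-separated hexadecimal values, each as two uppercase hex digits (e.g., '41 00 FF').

Answer: 5C 2C 2C 0B 26 BE 6B BB E1

Derivation:
After char 0 ('X'=23): chars_in_quartet=1 acc=0x17 bytes_emitted=0
After char 1 ('C'=2): chars_in_quartet=2 acc=0x5C2 bytes_emitted=0
After char 2 ('w'=48): chars_in_quartet=3 acc=0x170B0 bytes_emitted=0
After char 3 ('s'=44): chars_in_quartet=4 acc=0x5C2C2C -> emit 5C 2C 2C, reset; bytes_emitted=3
After char 4 ('C'=2): chars_in_quartet=1 acc=0x2 bytes_emitted=3
After char 5 ('y'=50): chars_in_quartet=2 acc=0xB2 bytes_emitted=3
After char 6 ('a'=26): chars_in_quartet=3 acc=0x2C9A bytes_emitted=3
After char 7 ('+'=62): chars_in_quartet=4 acc=0xB26BE -> emit 0B 26 BE, reset; bytes_emitted=6
After char 8 ('a'=26): chars_in_quartet=1 acc=0x1A bytes_emitted=6
After char 9 ('7'=59): chars_in_quartet=2 acc=0x6BB bytes_emitted=6
After char 10 ('v'=47): chars_in_quartet=3 acc=0x1AEEF bytes_emitted=6
After char 11 ('h'=33): chars_in_quartet=4 acc=0x6BBBE1 -> emit 6B BB E1, reset; bytes_emitted=9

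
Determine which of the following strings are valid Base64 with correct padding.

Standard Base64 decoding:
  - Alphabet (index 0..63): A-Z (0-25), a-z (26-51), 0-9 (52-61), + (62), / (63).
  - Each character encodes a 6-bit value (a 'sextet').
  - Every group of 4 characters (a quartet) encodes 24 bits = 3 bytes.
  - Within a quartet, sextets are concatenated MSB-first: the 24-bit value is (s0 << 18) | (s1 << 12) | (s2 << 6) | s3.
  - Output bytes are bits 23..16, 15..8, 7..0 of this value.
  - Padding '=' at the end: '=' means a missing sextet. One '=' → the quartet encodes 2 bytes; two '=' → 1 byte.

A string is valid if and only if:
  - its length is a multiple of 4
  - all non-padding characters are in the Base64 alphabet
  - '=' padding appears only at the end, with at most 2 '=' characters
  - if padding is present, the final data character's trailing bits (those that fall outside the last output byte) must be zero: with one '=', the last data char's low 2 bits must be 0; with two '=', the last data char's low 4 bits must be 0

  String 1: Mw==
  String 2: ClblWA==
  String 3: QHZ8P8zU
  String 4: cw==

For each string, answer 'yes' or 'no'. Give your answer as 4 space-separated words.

Answer: yes yes yes yes

Derivation:
String 1: 'Mw==' → valid
String 2: 'ClblWA==' → valid
String 3: 'QHZ8P8zU' → valid
String 4: 'cw==' → valid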